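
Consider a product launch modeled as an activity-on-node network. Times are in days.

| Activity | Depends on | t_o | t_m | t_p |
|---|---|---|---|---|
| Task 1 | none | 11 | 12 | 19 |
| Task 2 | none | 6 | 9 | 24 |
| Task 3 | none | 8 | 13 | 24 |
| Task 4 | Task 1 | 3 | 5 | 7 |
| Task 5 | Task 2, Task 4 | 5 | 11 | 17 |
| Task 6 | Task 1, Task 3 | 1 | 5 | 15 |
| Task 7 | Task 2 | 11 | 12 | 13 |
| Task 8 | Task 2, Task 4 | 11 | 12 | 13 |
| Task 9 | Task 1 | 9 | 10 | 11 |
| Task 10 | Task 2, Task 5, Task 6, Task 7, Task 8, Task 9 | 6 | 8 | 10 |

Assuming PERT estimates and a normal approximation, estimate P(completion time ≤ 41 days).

te_Task 1 = (11 + 4·12 + 19)/6 = 78/6 = 13; σ²_Task 1 = ((19−11)/6)² = 1.778
te_Task 2 = (6 + 4·9 + 24)/6 = 66/6 = 11; σ²_Task 2 = ((24−6)/6)² = 9.000
te_Task 3 = (8 + 4·13 + 24)/6 = 84/6 = 14; σ²_Task 3 = ((24−8)/6)² = 7.111
te_Task 4 = (3 + 4·5 + 7)/6 = 30/6 = 5; σ²_Task 4 = ((7−3)/6)² = 0.444
te_Task 5 = (5 + 4·11 + 17)/6 = 66/6 = 11; σ²_Task 5 = ((17−5)/6)² = 4.000
te_Task 6 = (1 + 4·5 + 15)/6 = 36/6 = 6; σ²_Task 6 = ((15−1)/6)² = 5.444
te_Task 7 = (11 + 4·12 + 13)/6 = 72/6 = 12; σ²_Task 7 = ((13−11)/6)² = 0.111
te_Task 8 = (11 + 4·12 + 13)/6 = 72/6 = 12; σ²_Task 8 = ((13−11)/6)² = 0.111
te_Task 9 = (9 + 4·10 + 11)/6 = 60/6 = 10; σ²_Task 9 = ((11−9)/6)² = 0.111
te_Task 10 = (6 + 4·8 + 10)/6 = 48/6 = 8; σ²_Task 10 = ((10−6)/6)² = 0.444

Forward pass:
ES_Task 1 = 0; EF_Task 1 = 13
ES_Task 2 = 0; EF_Task 2 = 11
ES_Task 3 = 0; EF_Task 3 = 14
ES_Task 4 = 13; EF_Task 4 = 13+5 = 18
ES_Task 5 = max(EF_Task 2=11, EF_Task 4=18) = 18; EF_Task 5 = 18+11 = 29
ES_Task 6 = max(EF_Task 1=13, EF_Task 3=14) = 14; EF_Task 6 = 14+6 = 20
ES_Task 7 = 11; EF_Task 7 = 11+12 = 23
ES_Task 8 = max(EF_Task 2=11, EF_Task 4=18) = 18; EF_Task 8 = 18+12 = 30
ES_Task 9 = 13; EF_Task 9 = 13+10 = 23
ES_Task 10 = max(EF_Task 2=11, EF_Task 5=29, EF_Task 6=20, EF_Task 7=23, EF_Task 8=30, EF_Task 9=23) = 30; EF_Task 10 = 30+8 = 38
Expected project duration μ = 38 days. Critical path: Task 1 → Task 4 → Task 8 → Task 10.

Variance along critical path = 1.778 + 0.444 + 0.111 + 0.444 = 2.778; σ = √2.778 = 1.667 days.
Z = (41 − 38) / 1.667 = 1.800
P(T ≤ 41) = Φ(1.800) ≈ 0.964

0.964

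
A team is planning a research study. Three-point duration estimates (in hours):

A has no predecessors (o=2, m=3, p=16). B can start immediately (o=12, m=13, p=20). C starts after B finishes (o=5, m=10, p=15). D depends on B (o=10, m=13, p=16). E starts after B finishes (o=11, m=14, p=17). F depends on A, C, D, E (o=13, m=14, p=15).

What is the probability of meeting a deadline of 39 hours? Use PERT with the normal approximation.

0.039

te_A = (2 + 4·3 + 16)/6 = 30/6 = 5; σ²_A = ((16−2)/6)² = 5.444
te_B = (12 + 4·13 + 20)/6 = 84/6 = 14; σ²_B = ((20−12)/6)² = 1.778
te_C = (5 + 4·10 + 15)/6 = 60/6 = 10; σ²_C = ((15−5)/6)² = 2.778
te_D = (10 + 4·13 + 16)/6 = 78/6 = 13; σ²_D = ((16−10)/6)² = 1.000
te_E = (11 + 4·14 + 17)/6 = 84/6 = 14; σ²_E = ((17−11)/6)² = 1.000
te_F = (13 + 4·14 + 15)/6 = 84/6 = 14; σ²_F = ((15−13)/6)² = 0.111

Forward pass:
ES_A = 0; EF_A = 5
ES_B = 0; EF_B = 14
ES_C = 14; EF_C = 14+10 = 24
ES_D = 14; EF_D = 14+13 = 27
ES_E = 14; EF_E = 14+14 = 28
ES_F = max(EF_A=5, EF_C=24, EF_D=27, EF_E=28) = 28; EF_F = 28+14 = 42
Expected project duration μ = 42 hours. Critical path: B → E → F.

Variance along critical path = 1.778 + 1.000 + 0.111 = 2.889; σ = √2.889 = 1.700 hours.
Z = (39 − 42) / 1.700 = -1.765
P(T ≤ 39) = Φ(-1.765) ≈ 0.039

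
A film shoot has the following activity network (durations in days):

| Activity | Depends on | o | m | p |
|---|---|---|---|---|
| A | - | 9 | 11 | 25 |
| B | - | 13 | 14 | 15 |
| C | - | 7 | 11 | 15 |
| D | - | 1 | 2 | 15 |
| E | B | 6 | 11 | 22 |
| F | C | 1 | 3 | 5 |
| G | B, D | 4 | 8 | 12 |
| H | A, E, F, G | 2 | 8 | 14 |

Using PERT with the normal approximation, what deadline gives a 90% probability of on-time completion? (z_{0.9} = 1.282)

te_A = (9 + 4·11 + 25)/6 = 78/6 = 13; σ²_A = ((25−9)/6)² = 7.111
te_B = (13 + 4·14 + 15)/6 = 84/6 = 14; σ²_B = ((15−13)/6)² = 0.111
te_C = (7 + 4·11 + 15)/6 = 66/6 = 11; σ²_C = ((15−7)/6)² = 1.778
te_D = (1 + 4·2 + 15)/6 = 24/6 = 4; σ²_D = ((15−1)/6)² = 5.444
te_E = (6 + 4·11 + 22)/6 = 72/6 = 12; σ²_E = ((22−6)/6)² = 7.111
te_F = (1 + 4·3 + 5)/6 = 18/6 = 3; σ²_F = ((5−1)/6)² = 0.444
te_G = (4 + 4·8 + 12)/6 = 48/6 = 8; σ²_G = ((12−4)/6)² = 1.778
te_H = (2 + 4·8 + 14)/6 = 48/6 = 8; σ²_H = ((14−2)/6)² = 4.000

Forward pass:
ES_A = 0; EF_A = 13
ES_B = 0; EF_B = 14
ES_C = 0; EF_C = 11
ES_D = 0; EF_D = 4
ES_E = 14; EF_E = 14+12 = 26
ES_F = 11; EF_F = 11+3 = 14
ES_G = max(EF_B=14, EF_D=4) = 14; EF_G = 14+8 = 22
ES_H = max(EF_A=13, EF_E=26, EF_F=14, EF_G=22) = 26; EF_H = 26+8 = 34
Expected project duration μ = 34 days. Critical path: B → E → H.

Variance along critical path = 0.111 + 7.111 + 4.000 = 11.222; σ = 3.350 days.
D = μ + z·σ = 34 + 1.282·3.350 = 38.3 days

38.3 days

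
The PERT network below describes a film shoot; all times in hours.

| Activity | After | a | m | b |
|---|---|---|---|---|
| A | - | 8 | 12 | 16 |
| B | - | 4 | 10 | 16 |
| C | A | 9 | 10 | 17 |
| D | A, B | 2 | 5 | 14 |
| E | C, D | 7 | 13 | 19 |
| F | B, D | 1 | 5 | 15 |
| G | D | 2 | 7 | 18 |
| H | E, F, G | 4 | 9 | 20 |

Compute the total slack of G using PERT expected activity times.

te_A = (8 + 4·12 + 16)/6 = 72/6 = 12
te_B = (4 + 4·10 + 16)/6 = 60/6 = 10
te_C = (9 + 4·10 + 17)/6 = 66/6 = 11
te_D = (2 + 4·5 + 14)/6 = 36/6 = 6
te_E = (7 + 4·13 + 19)/6 = 78/6 = 13
te_F = (1 + 4·5 + 15)/6 = 36/6 = 6
te_G = (2 + 4·7 + 18)/6 = 48/6 = 8
te_H = (4 + 4·9 + 20)/6 = 60/6 = 10

Forward pass:
ES_A = 0; EF_A = 12
ES_B = 0; EF_B = 10
ES_C = 12; EF_C = 12+11 = 23
ES_D = max(EF_A=12, EF_B=10) = 12; EF_D = 12+6 = 18
ES_E = max(EF_C=23, EF_D=18) = 23; EF_E = 23+13 = 36
ES_F = max(EF_B=10, EF_D=18) = 18; EF_F = 18+6 = 24
ES_G = 18; EF_G = 18+8 = 26
ES_H = max(EF_E=36, EF_F=24, EF_G=26) = 36; EF_H = 36+10 = 46
Expected project duration μ = 46 hours. Critical path: A → C → E → H.

Backward pass:
LF_H = 46; LS_H = 46−10 = 36
LF_G = LS_H = 36; LS_G = 36−8 = 28
LF_F = LS_H = 36; LS_F = 36−6 = 30
LF_E = LS_H = 36; LS_E = 36−13 = 23
LF_D = min(LS_E=23, LS_F=30, LS_G=28) = 23; LS_D = 23−6 = 17
LF_C = LS_E = 23; LS_C = 23−11 = 12
LF_B = min(LS_D=17, LS_F=30) = 17; LS_B = 17−10 = 7
LF_A = min(LS_C=12, LS_D=17) = 12; LS_A = 12−12 = 0
Slack_G = LS_G − ES_G = 28 − 18 = 10

10 hours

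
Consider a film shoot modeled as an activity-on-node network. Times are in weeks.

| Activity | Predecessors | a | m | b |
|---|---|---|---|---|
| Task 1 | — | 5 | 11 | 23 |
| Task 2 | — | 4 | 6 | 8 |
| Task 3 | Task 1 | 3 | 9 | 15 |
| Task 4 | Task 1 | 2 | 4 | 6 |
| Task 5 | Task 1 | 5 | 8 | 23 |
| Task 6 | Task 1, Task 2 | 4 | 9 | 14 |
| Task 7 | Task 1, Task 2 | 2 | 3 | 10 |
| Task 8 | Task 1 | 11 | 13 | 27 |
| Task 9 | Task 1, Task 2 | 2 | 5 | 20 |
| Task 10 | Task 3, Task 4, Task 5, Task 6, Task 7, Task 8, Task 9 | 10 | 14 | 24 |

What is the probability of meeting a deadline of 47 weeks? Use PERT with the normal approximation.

te_Task 1 = (5 + 4·11 + 23)/6 = 72/6 = 12; σ²_Task 1 = ((23−5)/6)² = 9.000
te_Task 2 = (4 + 4·6 + 8)/6 = 36/6 = 6; σ²_Task 2 = ((8−4)/6)² = 0.444
te_Task 3 = (3 + 4·9 + 15)/6 = 54/6 = 9; σ²_Task 3 = ((15−3)/6)² = 4.000
te_Task 4 = (2 + 4·4 + 6)/6 = 24/6 = 4; σ²_Task 4 = ((6−2)/6)² = 0.444
te_Task 5 = (5 + 4·8 + 23)/6 = 60/6 = 10; σ²_Task 5 = ((23−5)/6)² = 9.000
te_Task 6 = (4 + 4·9 + 14)/6 = 54/6 = 9; σ²_Task 6 = ((14−4)/6)² = 2.778
te_Task 7 = (2 + 4·3 + 10)/6 = 24/6 = 4; σ²_Task 7 = ((10−2)/6)² = 1.778
te_Task 8 = (11 + 4·13 + 27)/6 = 90/6 = 15; σ²_Task 8 = ((27−11)/6)² = 7.111
te_Task 9 = (2 + 4·5 + 20)/6 = 42/6 = 7; σ²_Task 9 = ((20−2)/6)² = 9.000
te_Task 10 = (10 + 4·14 + 24)/6 = 90/6 = 15; σ²_Task 10 = ((24−10)/6)² = 5.444

Forward pass:
ES_Task 1 = 0; EF_Task 1 = 12
ES_Task 2 = 0; EF_Task 2 = 6
ES_Task 3 = 12; EF_Task 3 = 12+9 = 21
ES_Task 4 = 12; EF_Task 4 = 12+4 = 16
ES_Task 5 = 12; EF_Task 5 = 12+10 = 22
ES_Task 6 = max(EF_Task 1=12, EF_Task 2=6) = 12; EF_Task 6 = 12+9 = 21
ES_Task 7 = max(EF_Task 1=12, EF_Task 2=6) = 12; EF_Task 7 = 12+4 = 16
ES_Task 8 = 12; EF_Task 8 = 12+15 = 27
ES_Task 9 = max(EF_Task 1=12, EF_Task 2=6) = 12; EF_Task 9 = 12+7 = 19
ES_Task 10 = max(EF_Task 3=21, EF_Task 4=16, EF_Task 5=22, EF_Task 6=21, EF_Task 7=16, EF_Task 8=27, EF_Task 9=19) = 27; EF_Task 10 = 27+15 = 42
Expected project duration μ = 42 weeks. Critical path: Task 1 → Task 8 → Task 10.

Variance along critical path = 9.000 + 7.111 + 5.444 = 21.556; σ = √21.556 = 4.643 weeks.
Z = (47 − 42) / 4.643 = 1.077
P(T ≤ 47) = Φ(1.077) ≈ 0.859

0.859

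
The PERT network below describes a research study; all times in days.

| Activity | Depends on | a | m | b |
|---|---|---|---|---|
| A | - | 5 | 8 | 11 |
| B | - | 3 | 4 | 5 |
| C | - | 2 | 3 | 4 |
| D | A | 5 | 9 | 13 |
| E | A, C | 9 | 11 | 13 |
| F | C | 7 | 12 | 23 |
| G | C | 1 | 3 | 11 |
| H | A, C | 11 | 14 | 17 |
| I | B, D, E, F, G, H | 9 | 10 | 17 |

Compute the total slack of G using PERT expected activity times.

te_A = (5 + 4·8 + 11)/6 = 48/6 = 8
te_B = (3 + 4·4 + 5)/6 = 24/6 = 4
te_C = (2 + 4·3 + 4)/6 = 18/6 = 3
te_D = (5 + 4·9 + 13)/6 = 54/6 = 9
te_E = (9 + 4·11 + 13)/6 = 66/6 = 11
te_F = (7 + 4·12 + 23)/6 = 78/6 = 13
te_G = (1 + 4·3 + 11)/6 = 24/6 = 4
te_H = (11 + 4·14 + 17)/6 = 84/6 = 14
te_I = (9 + 4·10 + 17)/6 = 66/6 = 11

Forward pass:
ES_A = 0; EF_A = 8
ES_B = 0; EF_B = 4
ES_C = 0; EF_C = 3
ES_D = 8; EF_D = 8+9 = 17
ES_E = max(EF_A=8, EF_C=3) = 8; EF_E = 8+11 = 19
ES_F = 3; EF_F = 3+13 = 16
ES_G = 3; EF_G = 3+4 = 7
ES_H = max(EF_A=8, EF_C=3) = 8; EF_H = 8+14 = 22
ES_I = max(EF_B=4, EF_D=17, EF_E=19, EF_F=16, EF_G=7, EF_H=22) = 22; EF_I = 22+11 = 33
Expected project duration μ = 33 days. Critical path: A → H → I.

Backward pass:
LF_I = 33; LS_I = 33−11 = 22
LF_H = LS_I = 22; LS_H = 22−14 = 8
LF_G = LS_I = 22; LS_G = 22−4 = 18
LF_F = LS_I = 22; LS_F = 22−13 = 9
LF_E = LS_I = 22; LS_E = 22−11 = 11
LF_D = LS_I = 22; LS_D = 22−9 = 13
LF_C = min(LS_E=11, LS_F=9, LS_G=18, LS_H=8) = 8; LS_C = 8−3 = 5
LF_B = LS_I = 22; LS_B = 22−4 = 18
LF_A = min(LS_D=13, LS_E=11, LS_H=8) = 8; LS_A = 8−8 = 0
Slack_G = LS_G − ES_G = 18 − 3 = 15

15 days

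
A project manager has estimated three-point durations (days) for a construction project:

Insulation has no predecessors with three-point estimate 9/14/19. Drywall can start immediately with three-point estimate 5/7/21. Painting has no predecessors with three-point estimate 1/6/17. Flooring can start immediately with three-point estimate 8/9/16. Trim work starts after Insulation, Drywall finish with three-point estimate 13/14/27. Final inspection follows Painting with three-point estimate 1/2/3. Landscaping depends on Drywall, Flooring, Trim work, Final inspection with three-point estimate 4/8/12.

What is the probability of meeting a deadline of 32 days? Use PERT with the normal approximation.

te_Insulation = (9 + 4·14 + 19)/6 = 84/6 = 14; σ²_Insulation = ((19−9)/6)² = 2.778
te_Drywall = (5 + 4·7 + 21)/6 = 54/6 = 9; σ²_Drywall = ((21−5)/6)² = 7.111
te_Painting = (1 + 4·6 + 17)/6 = 42/6 = 7; σ²_Painting = ((17−1)/6)² = 7.111
te_Flooring = (8 + 4·9 + 16)/6 = 60/6 = 10; σ²_Flooring = ((16−8)/6)² = 1.778
te_Trim work = (13 + 4·14 + 27)/6 = 96/6 = 16; σ²_Trim work = ((27−13)/6)² = 5.444
te_Final inspection = (1 + 4·2 + 3)/6 = 12/6 = 2; σ²_Final inspection = ((3−1)/6)² = 0.111
te_Landscaping = (4 + 4·8 + 12)/6 = 48/6 = 8; σ²_Landscaping = ((12−4)/6)² = 1.778

Forward pass:
ES_Insulation = 0; EF_Insulation = 14
ES_Drywall = 0; EF_Drywall = 9
ES_Painting = 0; EF_Painting = 7
ES_Flooring = 0; EF_Flooring = 10
ES_Trim work = max(EF_Insulation=14, EF_Drywall=9) = 14; EF_Trim work = 14+16 = 30
ES_Final inspection = 7; EF_Final inspection = 7+2 = 9
ES_Landscaping = max(EF_Drywall=9, EF_Flooring=10, EF_Trim work=30, EF_Final inspection=9) = 30; EF_Landscaping = 30+8 = 38
Expected project duration μ = 38 days. Critical path: Insulation → Trim work → Landscaping.

Variance along critical path = 2.778 + 5.444 + 1.778 = 10.000; σ = √10.000 = 3.162 days.
Z = (32 − 38) / 3.162 = -1.897
P(T ≤ 32) = Φ(-1.897) ≈ 0.029

0.029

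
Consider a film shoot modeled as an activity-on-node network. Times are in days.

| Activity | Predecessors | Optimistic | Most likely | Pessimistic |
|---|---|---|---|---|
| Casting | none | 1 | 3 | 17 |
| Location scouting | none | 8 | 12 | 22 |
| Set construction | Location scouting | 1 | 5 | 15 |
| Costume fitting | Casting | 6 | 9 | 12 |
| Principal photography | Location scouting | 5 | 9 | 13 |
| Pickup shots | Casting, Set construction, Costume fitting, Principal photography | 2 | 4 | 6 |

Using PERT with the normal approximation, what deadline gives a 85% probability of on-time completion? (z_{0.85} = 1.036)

te_Casting = (1 + 4·3 + 17)/6 = 30/6 = 5; σ²_Casting = ((17−1)/6)² = 7.111
te_Location scouting = (8 + 4·12 + 22)/6 = 78/6 = 13; σ²_Location scouting = ((22−8)/6)² = 5.444
te_Set construction = (1 + 4·5 + 15)/6 = 36/6 = 6; σ²_Set construction = ((15−1)/6)² = 5.444
te_Costume fitting = (6 + 4·9 + 12)/6 = 54/6 = 9; σ²_Costume fitting = ((12−6)/6)² = 1.000
te_Principal photography = (5 + 4·9 + 13)/6 = 54/6 = 9; σ²_Principal photography = ((13−5)/6)² = 1.778
te_Pickup shots = (2 + 4·4 + 6)/6 = 24/6 = 4; σ²_Pickup shots = ((6−2)/6)² = 0.444

Forward pass:
ES_Casting = 0; EF_Casting = 5
ES_Location scouting = 0; EF_Location scouting = 13
ES_Set construction = 13; EF_Set construction = 13+6 = 19
ES_Costume fitting = 5; EF_Costume fitting = 5+9 = 14
ES_Principal photography = 13; EF_Principal photography = 13+9 = 22
ES_Pickup shots = max(EF_Casting=5, EF_Set construction=19, EF_Costume fitting=14, EF_Principal photography=22) = 22; EF_Pickup shots = 22+4 = 26
Expected project duration μ = 26 days. Critical path: Location scouting → Principal photography → Pickup shots.

Variance along critical path = 5.444 + 1.778 + 0.444 = 7.667; σ = 2.769 days.
D = μ + z·σ = 26 + 1.036·2.769 = 28.9 days

28.9 days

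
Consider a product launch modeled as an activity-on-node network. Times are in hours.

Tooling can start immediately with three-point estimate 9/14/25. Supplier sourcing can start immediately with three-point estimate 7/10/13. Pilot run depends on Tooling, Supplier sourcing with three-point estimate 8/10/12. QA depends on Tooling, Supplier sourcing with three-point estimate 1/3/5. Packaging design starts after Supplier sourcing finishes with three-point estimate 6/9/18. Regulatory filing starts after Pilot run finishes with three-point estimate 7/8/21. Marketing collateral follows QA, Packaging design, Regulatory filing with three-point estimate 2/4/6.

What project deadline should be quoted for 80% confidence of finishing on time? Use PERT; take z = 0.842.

42.1 hours

te_Tooling = (9 + 4·14 + 25)/6 = 90/6 = 15; σ²_Tooling = ((25−9)/6)² = 7.111
te_Supplier sourcing = (7 + 4·10 + 13)/6 = 60/6 = 10; σ²_Supplier sourcing = ((13−7)/6)² = 1.000
te_Pilot run = (8 + 4·10 + 12)/6 = 60/6 = 10; σ²_Pilot run = ((12−8)/6)² = 0.444
te_QA = (1 + 4·3 + 5)/6 = 18/6 = 3; σ²_QA = ((5−1)/6)² = 0.444
te_Packaging design = (6 + 4·9 + 18)/6 = 60/6 = 10; σ²_Packaging design = ((18−6)/6)² = 4.000
te_Regulatory filing = (7 + 4·8 + 21)/6 = 60/6 = 10; σ²_Regulatory filing = ((21−7)/6)² = 5.444
te_Marketing collateral = (2 + 4·4 + 6)/6 = 24/6 = 4; σ²_Marketing collateral = ((6−2)/6)² = 0.444

Forward pass:
ES_Tooling = 0; EF_Tooling = 15
ES_Supplier sourcing = 0; EF_Supplier sourcing = 10
ES_Pilot run = max(EF_Tooling=15, EF_Supplier sourcing=10) = 15; EF_Pilot run = 15+10 = 25
ES_QA = max(EF_Tooling=15, EF_Supplier sourcing=10) = 15; EF_QA = 15+3 = 18
ES_Packaging design = 10; EF_Packaging design = 10+10 = 20
ES_Regulatory filing = 25; EF_Regulatory filing = 25+10 = 35
ES_Marketing collateral = max(EF_QA=18, EF_Packaging design=20, EF_Regulatory filing=35) = 35; EF_Marketing collateral = 35+4 = 39
Expected project duration μ = 39 hours. Critical path: Tooling → Pilot run → Regulatory filing → Marketing collateral.

Variance along critical path = 7.111 + 0.444 + 5.444 + 0.444 = 13.444; σ = 3.667 hours.
D = μ + z·σ = 39 + 0.842·3.667 = 42.1 hours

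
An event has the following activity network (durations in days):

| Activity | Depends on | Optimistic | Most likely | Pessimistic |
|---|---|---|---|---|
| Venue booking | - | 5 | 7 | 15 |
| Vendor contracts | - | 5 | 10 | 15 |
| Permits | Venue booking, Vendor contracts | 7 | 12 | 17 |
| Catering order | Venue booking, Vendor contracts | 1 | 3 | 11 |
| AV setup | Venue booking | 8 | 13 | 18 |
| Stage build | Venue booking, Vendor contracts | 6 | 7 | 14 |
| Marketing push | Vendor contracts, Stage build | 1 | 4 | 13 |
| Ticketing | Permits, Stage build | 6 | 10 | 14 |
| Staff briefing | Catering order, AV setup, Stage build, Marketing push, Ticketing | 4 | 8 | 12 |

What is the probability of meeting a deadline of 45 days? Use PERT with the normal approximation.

te_Venue booking = (5 + 4·7 + 15)/6 = 48/6 = 8; σ²_Venue booking = ((15−5)/6)² = 2.778
te_Vendor contracts = (5 + 4·10 + 15)/6 = 60/6 = 10; σ²_Vendor contracts = ((15−5)/6)² = 2.778
te_Permits = (7 + 4·12 + 17)/6 = 72/6 = 12; σ²_Permits = ((17−7)/6)² = 2.778
te_Catering order = (1 + 4·3 + 11)/6 = 24/6 = 4; σ²_Catering order = ((11−1)/6)² = 2.778
te_AV setup = (8 + 4·13 + 18)/6 = 78/6 = 13; σ²_AV setup = ((18−8)/6)² = 2.778
te_Stage build = (6 + 4·7 + 14)/6 = 48/6 = 8; σ²_Stage build = ((14−6)/6)² = 1.778
te_Marketing push = (1 + 4·4 + 13)/6 = 30/6 = 5; σ²_Marketing push = ((13−1)/6)² = 4.000
te_Ticketing = (6 + 4·10 + 14)/6 = 60/6 = 10; σ²_Ticketing = ((14−6)/6)² = 1.778
te_Staff briefing = (4 + 4·8 + 12)/6 = 48/6 = 8; σ²_Staff briefing = ((12−4)/6)² = 1.778

Forward pass:
ES_Venue booking = 0; EF_Venue booking = 8
ES_Vendor contracts = 0; EF_Vendor contracts = 10
ES_Permits = max(EF_Venue booking=8, EF_Vendor contracts=10) = 10; EF_Permits = 10+12 = 22
ES_Catering order = max(EF_Venue booking=8, EF_Vendor contracts=10) = 10; EF_Catering order = 10+4 = 14
ES_AV setup = 8; EF_AV setup = 8+13 = 21
ES_Stage build = max(EF_Venue booking=8, EF_Vendor contracts=10) = 10; EF_Stage build = 10+8 = 18
ES_Marketing push = max(EF_Vendor contracts=10, EF_Stage build=18) = 18; EF_Marketing push = 18+5 = 23
ES_Ticketing = max(EF_Permits=22, EF_Stage build=18) = 22; EF_Ticketing = 22+10 = 32
ES_Staff briefing = max(EF_Catering order=14, EF_AV setup=21, EF_Stage build=18, EF_Marketing push=23, EF_Ticketing=32) = 32; EF_Staff briefing = 32+8 = 40
Expected project duration μ = 40 days. Critical path: Vendor contracts → Permits → Ticketing → Staff briefing.

Variance along critical path = 2.778 + 2.778 + 1.778 + 1.778 = 9.111; σ = √9.111 = 3.018 days.
Z = (45 − 40) / 3.018 = 1.656
P(T ≤ 45) = Φ(1.656) ≈ 0.951

0.951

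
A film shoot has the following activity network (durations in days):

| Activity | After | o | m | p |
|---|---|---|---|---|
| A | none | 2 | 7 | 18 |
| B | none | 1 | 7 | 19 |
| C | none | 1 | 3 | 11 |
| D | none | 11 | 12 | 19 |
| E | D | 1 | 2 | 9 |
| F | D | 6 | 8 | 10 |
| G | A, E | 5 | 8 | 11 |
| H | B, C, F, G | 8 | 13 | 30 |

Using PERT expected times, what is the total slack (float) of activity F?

te_A = (2 + 4·7 + 18)/6 = 48/6 = 8
te_B = (1 + 4·7 + 19)/6 = 48/6 = 8
te_C = (1 + 4·3 + 11)/6 = 24/6 = 4
te_D = (11 + 4·12 + 19)/6 = 78/6 = 13
te_E = (1 + 4·2 + 9)/6 = 18/6 = 3
te_F = (6 + 4·8 + 10)/6 = 48/6 = 8
te_G = (5 + 4·8 + 11)/6 = 48/6 = 8
te_H = (8 + 4·13 + 30)/6 = 90/6 = 15

Forward pass:
ES_A = 0; EF_A = 8
ES_B = 0; EF_B = 8
ES_C = 0; EF_C = 4
ES_D = 0; EF_D = 13
ES_E = 13; EF_E = 13+3 = 16
ES_F = 13; EF_F = 13+8 = 21
ES_G = max(EF_A=8, EF_E=16) = 16; EF_G = 16+8 = 24
ES_H = max(EF_B=8, EF_C=4, EF_F=21, EF_G=24) = 24; EF_H = 24+15 = 39
Expected project duration μ = 39 days. Critical path: D → E → G → H.

Backward pass:
LF_H = 39; LS_H = 39−15 = 24
LF_G = LS_H = 24; LS_G = 24−8 = 16
LF_F = LS_H = 24; LS_F = 24−8 = 16
LF_E = LS_G = 16; LS_E = 16−3 = 13
LF_D = min(LS_E=13, LS_F=16) = 13; LS_D = 13−13 = 0
LF_C = LS_H = 24; LS_C = 24−4 = 20
LF_B = LS_H = 24; LS_B = 24−8 = 16
LF_A = LS_G = 16; LS_A = 16−8 = 8
Slack_F = LS_F − ES_F = 16 − 13 = 3

3 days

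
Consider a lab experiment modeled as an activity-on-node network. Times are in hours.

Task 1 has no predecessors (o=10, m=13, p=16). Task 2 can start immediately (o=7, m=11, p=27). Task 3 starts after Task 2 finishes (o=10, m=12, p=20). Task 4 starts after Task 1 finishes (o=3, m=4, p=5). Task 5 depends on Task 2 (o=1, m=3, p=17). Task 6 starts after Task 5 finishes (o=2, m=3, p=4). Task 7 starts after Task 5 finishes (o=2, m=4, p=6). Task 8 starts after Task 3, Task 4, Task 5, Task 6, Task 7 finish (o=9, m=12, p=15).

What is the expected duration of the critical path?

38 hours

te_Task 1 = (10 + 4·13 + 16)/6 = 78/6 = 13
te_Task 2 = (7 + 4·11 + 27)/6 = 78/6 = 13
te_Task 3 = (10 + 4·12 + 20)/6 = 78/6 = 13
te_Task 4 = (3 + 4·4 + 5)/6 = 24/6 = 4
te_Task 5 = (1 + 4·3 + 17)/6 = 30/6 = 5
te_Task 6 = (2 + 4·3 + 4)/6 = 18/6 = 3
te_Task 7 = (2 + 4·4 + 6)/6 = 24/6 = 4
te_Task 8 = (9 + 4·12 + 15)/6 = 72/6 = 12

Forward pass:
ES_Task 1 = 0; EF_Task 1 = 13
ES_Task 2 = 0; EF_Task 2 = 13
ES_Task 3 = 13; EF_Task 3 = 13+13 = 26
ES_Task 4 = 13; EF_Task 4 = 13+4 = 17
ES_Task 5 = 13; EF_Task 5 = 13+5 = 18
ES_Task 6 = 18; EF_Task 6 = 18+3 = 21
ES_Task 7 = 18; EF_Task 7 = 18+4 = 22
ES_Task 8 = max(EF_Task 3=26, EF_Task 4=17, EF_Task 5=18, EF_Task 6=21, EF_Task 7=22) = 26; EF_Task 8 = 26+12 = 38
Expected project duration μ = 38 hours. Critical path: Task 2 → Task 3 → Task 8.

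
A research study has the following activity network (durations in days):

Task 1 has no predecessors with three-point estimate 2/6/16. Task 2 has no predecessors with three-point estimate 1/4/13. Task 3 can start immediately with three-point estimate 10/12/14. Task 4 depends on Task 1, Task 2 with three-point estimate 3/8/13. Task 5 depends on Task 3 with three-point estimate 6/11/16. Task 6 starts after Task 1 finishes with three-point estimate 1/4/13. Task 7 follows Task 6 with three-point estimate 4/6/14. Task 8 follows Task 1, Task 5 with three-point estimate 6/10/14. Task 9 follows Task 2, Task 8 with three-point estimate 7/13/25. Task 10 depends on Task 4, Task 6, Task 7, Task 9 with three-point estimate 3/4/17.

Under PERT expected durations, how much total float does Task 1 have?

te_Task 1 = (2 + 4·6 + 16)/6 = 42/6 = 7
te_Task 2 = (1 + 4·4 + 13)/6 = 30/6 = 5
te_Task 3 = (10 + 4·12 + 14)/6 = 72/6 = 12
te_Task 4 = (3 + 4·8 + 13)/6 = 48/6 = 8
te_Task 5 = (6 + 4·11 + 16)/6 = 66/6 = 11
te_Task 6 = (1 + 4·4 + 13)/6 = 30/6 = 5
te_Task 7 = (4 + 4·6 + 14)/6 = 42/6 = 7
te_Task 8 = (6 + 4·10 + 14)/6 = 60/6 = 10
te_Task 9 = (7 + 4·13 + 25)/6 = 84/6 = 14
te_Task 10 = (3 + 4·4 + 17)/6 = 36/6 = 6

Forward pass:
ES_Task 1 = 0; EF_Task 1 = 7
ES_Task 2 = 0; EF_Task 2 = 5
ES_Task 3 = 0; EF_Task 3 = 12
ES_Task 4 = max(EF_Task 1=7, EF_Task 2=5) = 7; EF_Task 4 = 7+8 = 15
ES_Task 5 = 12; EF_Task 5 = 12+11 = 23
ES_Task 6 = 7; EF_Task 6 = 7+5 = 12
ES_Task 7 = 12; EF_Task 7 = 12+7 = 19
ES_Task 8 = max(EF_Task 1=7, EF_Task 5=23) = 23; EF_Task 8 = 23+10 = 33
ES_Task 9 = max(EF_Task 2=5, EF_Task 8=33) = 33; EF_Task 9 = 33+14 = 47
ES_Task 10 = max(EF_Task 4=15, EF_Task 6=12, EF_Task 7=19, EF_Task 9=47) = 47; EF_Task 10 = 47+6 = 53
Expected project duration μ = 53 days. Critical path: Task 3 → Task 5 → Task 8 → Task 9 → Task 10.

Backward pass:
LF_Task 10 = 53; LS_Task 10 = 53−6 = 47
LF_Task 9 = LS_Task 10 = 47; LS_Task 9 = 47−14 = 33
LF_Task 8 = LS_Task 9 = 33; LS_Task 8 = 33−10 = 23
LF_Task 7 = LS_Task 10 = 47; LS_Task 7 = 47−7 = 40
LF_Task 6 = min(LS_Task 7=40, LS_Task 10=47) = 40; LS_Task 6 = 40−5 = 35
LF_Task 5 = LS_Task 8 = 23; LS_Task 5 = 23−11 = 12
LF_Task 4 = LS_Task 10 = 47; LS_Task 4 = 47−8 = 39
LF_Task 3 = LS_Task 5 = 12; LS_Task 3 = 12−12 = 0
LF_Task 2 = min(LS_Task 4=39, LS_Task 9=33) = 33; LS_Task 2 = 33−5 = 28
LF_Task 1 = min(LS_Task 4=39, LS_Task 6=35, LS_Task 8=23) = 23; LS_Task 1 = 23−7 = 16
Slack_Task 1 = LS_Task 1 − ES_Task 1 = 16 − 0 = 16

16 days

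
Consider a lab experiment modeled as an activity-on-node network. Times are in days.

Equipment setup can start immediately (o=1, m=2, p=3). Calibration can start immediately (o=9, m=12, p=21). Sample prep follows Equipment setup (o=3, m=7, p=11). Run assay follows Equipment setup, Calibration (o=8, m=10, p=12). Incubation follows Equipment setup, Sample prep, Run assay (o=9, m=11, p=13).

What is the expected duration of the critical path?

te_Equipment setup = (1 + 4·2 + 3)/6 = 12/6 = 2
te_Calibration = (9 + 4·12 + 21)/6 = 78/6 = 13
te_Sample prep = (3 + 4·7 + 11)/6 = 42/6 = 7
te_Run assay = (8 + 4·10 + 12)/6 = 60/6 = 10
te_Incubation = (9 + 4·11 + 13)/6 = 66/6 = 11

Forward pass:
ES_Equipment setup = 0; EF_Equipment setup = 2
ES_Calibration = 0; EF_Calibration = 13
ES_Sample prep = 2; EF_Sample prep = 2+7 = 9
ES_Run assay = max(EF_Equipment setup=2, EF_Calibration=13) = 13; EF_Run assay = 13+10 = 23
ES_Incubation = max(EF_Equipment setup=2, EF_Sample prep=9, EF_Run assay=23) = 23; EF_Incubation = 23+11 = 34
Expected project duration μ = 34 days. Critical path: Calibration → Run assay → Incubation.

34 days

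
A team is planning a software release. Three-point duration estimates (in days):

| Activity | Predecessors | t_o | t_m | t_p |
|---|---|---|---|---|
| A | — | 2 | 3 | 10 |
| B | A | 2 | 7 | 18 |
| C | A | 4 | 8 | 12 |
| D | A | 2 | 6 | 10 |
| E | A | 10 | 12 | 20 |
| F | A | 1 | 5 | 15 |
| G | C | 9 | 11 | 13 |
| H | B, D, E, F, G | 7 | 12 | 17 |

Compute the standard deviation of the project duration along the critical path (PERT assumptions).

2.60 days

te_A = (2 + 4·3 + 10)/6 = 24/6 = 4; σ²_A = ((10−2)/6)² = 1.778
te_B = (2 + 4·7 + 18)/6 = 48/6 = 8; σ²_B = ((18−2)/6)² = 7.111
te_C = (4 + 4·8 + 12)/6 = 48/6 = 8; σ²_C = ((12−4)/6)² = 1.778
te_D = (2 + 4·6 + 10)/6 = 36/6 = 6; σ²_D = ((10−2)/6)² = 1.778
te_E = (10 + 4·12 + 20)/6 = 78/6 = 13; σ²_E = ((20−10)/6)² = 2.778
te_F = (1 + 4·5 + 15)/6 = 36/6 = 6; σ²_F = ((15−1)/6)² = 5.444
te_G = (9 + 4·11 + 13)/6 = 66/6 = 11; σ²_G = ((13−9)/6)² = 0.444
te_H = (7 + 4·12 + 17)/6 = 72/6 = 12; σ²_H = ((17−7)/6)² = 2.778

Forward pass:
ES_A = 0; EF_A = 4
ES_B = 4; EF_B = 4+8 = 12
ES_C = 4; EF_C = 4+8 = 12
ES_D = 4; EF_D = 4+6 = 10
ES_E = 4; EF_E = 4+13 = 17
ES_F = 4; EF_F = 4+6 = 10
ES_G = 12; EF_G = 12+11 = 23
ES_H = max(EF_B=12, EF_D=10, EF_E=17, EF_F=10, EF_G=23) = 23; EF_H = 23+12 = 35
Expected project duration μ = 35 days. Critical path: A → C → G → H.

Variance along critical path = 1.778 + 1.778 + 0.444 + 2.778 = 6.778
σ = √6.778 = 2.603 days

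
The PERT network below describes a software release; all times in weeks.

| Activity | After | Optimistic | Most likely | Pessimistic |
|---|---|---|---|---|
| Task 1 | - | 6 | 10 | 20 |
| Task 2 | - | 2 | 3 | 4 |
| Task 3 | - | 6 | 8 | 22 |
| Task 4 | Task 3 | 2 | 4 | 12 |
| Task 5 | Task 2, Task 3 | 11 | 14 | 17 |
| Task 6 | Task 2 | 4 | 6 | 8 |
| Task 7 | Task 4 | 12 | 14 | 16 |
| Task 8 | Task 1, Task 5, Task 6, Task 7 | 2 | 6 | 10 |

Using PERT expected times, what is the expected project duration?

te_Task 1 = (6 + 4·10 + 20)/6 = 66/6 = 11
te_Task 2 = (2 + 4·3 + 4)/6 = 18/6 = 3
te_Task 3 = (6 + 4·8 + 22)/6 = 60/6 = 10
te_Task 4 = (2 + 4·4 + 12)/6 = 30/6 = 5
te_Task 5 = (11 + 4·14 + 17)/6 = 84/6 = 14
te_Task 6 = (4 + 4·6 + 8)/6 = 36/6 = 6
te_Task 7 = (12 + 4·14 + 16)/6 = 84/6 = 14
te_Task 8 = (2 + 4·6 + 10)/6 = 36/6 = 6

Forward pass:
ES_Task 1 = 0; EF_Task 1 = 11
ES_Task 2 = 0; EF_Task 2 = 3
ES_Task 3 = 0; EF_Task 3 = 10
ES_Task 4 = 10; EF_Task 4 = 10+5 = 15
ES_Task 5 = max(EF_Task 2=3, EF_Task 3=10) = 10; EF_Task 5 = 10+14 = 24
ES_Task 6 = 3; EF_Task 6 = 3+6 = 9
ES_Task 7 = 15; EF_Task 7 = 15+14 = 29
ES_Task 8 = max(EF_Task 1=11, EF_Task 5=24, EF_Task 6=9, EF_Task 7=29) = 29; EF_Task 8 = 29+6 = 35
Expected project duration μ = 35 weeks. Critical path: Task 3 → Task 4 → Task 7 → Task 8.

35 weeks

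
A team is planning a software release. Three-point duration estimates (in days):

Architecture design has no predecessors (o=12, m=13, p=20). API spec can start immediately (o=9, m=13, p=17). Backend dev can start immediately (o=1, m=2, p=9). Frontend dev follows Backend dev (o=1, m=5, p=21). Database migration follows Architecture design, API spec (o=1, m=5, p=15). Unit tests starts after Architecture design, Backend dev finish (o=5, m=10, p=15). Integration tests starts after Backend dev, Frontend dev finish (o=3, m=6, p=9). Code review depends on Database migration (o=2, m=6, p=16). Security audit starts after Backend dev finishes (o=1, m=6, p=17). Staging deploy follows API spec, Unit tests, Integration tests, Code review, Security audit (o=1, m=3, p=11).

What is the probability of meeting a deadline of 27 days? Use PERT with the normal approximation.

0.154

te_Architecture design = (12 + 4·13 + 20)/6 = 84/6 = 14; σ²_Architecture design = ((20−12)/6)² = 1.778
te_API spec = (9 + 4·13 + 17)/6 = 78/6 = 13; σ²_API spec = ((17−9)/6)² = 1.778
te_Backend dev = (1 + 4·2 + 9)/6 = 18/6 = 3; σ²_Backend dev = ((9−1)/6)² = 1.778
te_Frontend dev = (1 + 4·5 + 21)/6 = 42/6 = 7; σ²_Frontend dev = ((21−1)/6)² = 11.111
te_Database migration = (1 + 4·5 + 15)/6 = 36/6 = 6; σ²_Database migration = ((15−1)/6)² = 5.444
te_Unit tests = (5 + 4·10 + 15)/6 = 60/6 = 10; σ²_Unit tests = ((15−5)/6)² = 2.778
te_Integration tests = (3 + 4·6 + 9)/6 = 36/6 = 6; σ²_Integration tests = ((9−3)/6)² = 1.000
te_Code review = (2 + 4·6 + 16)/6 = 42/6 = 7; σ²_Code review = ((16−2)/6)² = 5.444
te_Security audit = (1 + 4·6 + 17)/6 = 42/6 = 7; σ²_Security audit = ((17−1)/6)² = 7.111
te_Staging deploy = (1 + 4·3 + 11)/6 = 24/6 = 4; σ²_Staging deploy = ((11−1)/6)² = 2.778

Forward pass:
ES_Architecture design = 0; EF_Architecture design = 14
ES_API spec = 0; EF_API spec = 13
ES_Backend dev = 0; EF_Backend dev = 3
ES_Frontend dev = 3; EF_Frontend dev = 3+7 = 10
ES_Database migration = max(EF_Architecture design=14, EF_API spec=13) = 14; EF_Database migration = 14+6 = 20
ES_Unit tests = max(EF_Architecture design=14, EF_Backend dev=3) = 14; EF_Unit tests = 14+10 = 24
ES_Integration tests = max(EF_Backend dev=3, EF_Frontend dev=10) = 10; EF_Integration tests = 10+6 = 16
ES_Code review = 20; EF_Code review = 20+7 = 27
ES_Security audit = 3; EF_Security audit = 3+7 = 10
ES_Staging deploy = max(EF_API spec=13, EF_Unit tests=24, EF_Integration tests=16, EF_Code review=27, EF_Security audit=10) = 27; EF_Staging deploy = 27+4 = 31
Expected project duration μ = 31 days. Critical path: Architecture design → Database migration → Code review → Staging deploy.

Variance along critical path = 1.778 + 5.444 + 5.444 + 2.778 = 15.444; σ = √15.444 = 3.930 days.
Z = (27 − 31) / 3.930 = -1.018
P(T ≤ 27) = Φ(-1.018) ≈ 0.154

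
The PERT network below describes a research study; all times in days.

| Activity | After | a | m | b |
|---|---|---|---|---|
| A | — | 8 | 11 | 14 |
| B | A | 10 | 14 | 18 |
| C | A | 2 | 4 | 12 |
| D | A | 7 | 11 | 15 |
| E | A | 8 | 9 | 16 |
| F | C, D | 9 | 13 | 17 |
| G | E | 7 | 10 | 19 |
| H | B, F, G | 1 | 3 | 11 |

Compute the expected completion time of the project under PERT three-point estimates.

39 days

te_A = (8 + 4·11 + 14)/6 = 66/6 = 11
te_B = (10 + 4·14 + 18)/6 = 84/6 = 14
te_C = (2 + 4·4 + 12)/6 = 30/6 = 5
te_D = (7 + 4·11 + 15)/6 = 66/6 = 11
te_E = (8 + 4·9 + 16)/6 = 60/6 = 10
te_F = (9 + 4·13 + 17)/6 = 78/6 = 13
te_G = (7 + 4·10 + 19)/6 = 66/6 = 11
te_H = (1 + 4·3 + 11)/6 = 24/6 = 4

Forward pass:
ES_A = 0; EF_A = 11
ES_B = 11; EF_B = 11+14 = 25
ES_C = 11; EF_C = 11+5 = 16
ES_D = 11; EF_D = 11+11 = 22
ES_E = 11; EF_E = 11+10 = 21
ES_F = max(EF_C=16, EF_D=22) = 22; EF_F = 22+13 = 35
ES_G = 21; EF_G = 21+11 = 32
ES_H = max(EF_B=25, EF_F=35, EF_G=32) = 35; EF_H = 35+4 = 39
Expected project duration μ = 39 days. Critical path: A → D → F → H.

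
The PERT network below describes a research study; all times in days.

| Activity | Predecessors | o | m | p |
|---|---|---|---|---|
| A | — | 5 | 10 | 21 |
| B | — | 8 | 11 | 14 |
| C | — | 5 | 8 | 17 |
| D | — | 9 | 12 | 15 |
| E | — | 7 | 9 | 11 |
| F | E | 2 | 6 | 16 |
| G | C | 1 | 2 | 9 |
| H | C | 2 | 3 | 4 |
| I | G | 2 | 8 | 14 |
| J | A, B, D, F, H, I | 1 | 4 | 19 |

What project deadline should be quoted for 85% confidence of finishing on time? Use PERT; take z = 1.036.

30.5 days

te_A = (5 + 4·10 + 21)/6 = 66/6 = 11; σ²_A = ((21−5)/6)² = 7.111
te_B = (8 + 4·11 + 14)/6 = 66/6 = 11; σ²_B = ((14−8)/6)² = 1.000
te_C = (5 + 4·8 + 17)/6 = 54/6 = 9; σ²_C = ((17−5)/6)² = 4.000
te_D = (9 + 4·12 + 15)/6 = 72/6 = 12; σ²_D = ((15−9)/6)² = 1.000
te_E = (7 + 4·9 + 11)/6 = 54/6 = 9; σ²_E = ((11−7)/6)² = 0.444
te_F = (2 + 4·6 + 16)/6 = 42/6 = 7; σ²_F = ((16−2)/6)² = 5.444
te_G = (1 + 4·2 + 9)/6 = 18/6 = 3; σ²_G = ((9−1)/6)² = 1.778
te_H = (2 + 4·3 + 4)/6 = 18/6 = 3; σ²_H = ((4−2)/6)² = 0.111
te_I = (2 + 4·8 + 14)/6 = 48/6 = 8; σ²_I = ((14−2)/6)² = 4.000
te_J = (1 + 4·4 + 19)/6 = 36/6 = 6; σ²_J = ((19−1)/6)² = 9.000

Forward pass:
ES_A = 0; EF_A = 11
ES_B = 0; EF_B = 11
ES_C = 0; EF_C = 9
ES_D = 0; EF_D = 12
ES_E = 0; EF_E = 9
ES_F = 9; EF_F = 9+7 = 16
ES_G = 9; EF_G = 9+3 = 12
ES_H = 9; EF_H = 9+3 = 12
ES_I = 12; EF_I = 12+8 = 20
ES_J = max(EF_A=11, EF_B=11, EF_D=12, EF_F=16, EF_H=12, EF_I=20) = 20; EF_J = 20+6 = 26
Expected project duration μ = 26 days. Critical path: C → G → I → J.

Variance along critical path = 4.000 + 1.778 + 4.000 + 9.000 = 18.778; σ = 4.333 days.
D = μ + z·σ = 26 + 1.036·4.333 = 30.5 days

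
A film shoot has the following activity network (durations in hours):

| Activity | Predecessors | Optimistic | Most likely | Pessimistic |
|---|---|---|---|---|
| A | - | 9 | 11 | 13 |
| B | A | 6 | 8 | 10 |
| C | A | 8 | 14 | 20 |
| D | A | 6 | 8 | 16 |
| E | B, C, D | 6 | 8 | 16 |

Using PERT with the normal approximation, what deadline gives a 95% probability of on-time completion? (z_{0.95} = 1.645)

te_A = (9 + 4·11 + 13)/6 = 66/6 = 11; σ²_A = ((13−9)/6)² = 0.444
te_B = (6 + 4·8 + 10)/6 = 48/6 = 8; σ²_B = ((10−6)/6)² = 0.444
te_C = (8 + 4·14 + 20)/6 = 84/6 = 14; σ²_C = ((20−8)/6)² = 4.000
te_D = (6 + 4·8 + 16)/6 = 54/6 = 9; σ²_D = ((16−6)/6)² = 2.778
te_E = (6 + 4·8 + 16)/6 = 54/6 = 9; σ²_E = ((16−6)/6)² = 2.778

Forward pass:
ES_A = 0; EF_A = 11
ES_B = 11; EF_B = 11+8 = 19
ES_C = 11; EF_C = 11+14 = 25
ES_D = 11; EF_D = 11+9 = 20
ES_E = max(EF_B=19, EF_C=25, EF_D=20) = 25; EF_E = 25+9 = 34
Expected project duration μ = 34 hours. Critical path: A → C → E.

Variance along critical path = 0.444 + 4.000 + 2.778 = 7.222; σ = 2.687 hours.
D = μ + z·σ = 34 + 1.645·2.687 = 38.4 hours

38.4 hours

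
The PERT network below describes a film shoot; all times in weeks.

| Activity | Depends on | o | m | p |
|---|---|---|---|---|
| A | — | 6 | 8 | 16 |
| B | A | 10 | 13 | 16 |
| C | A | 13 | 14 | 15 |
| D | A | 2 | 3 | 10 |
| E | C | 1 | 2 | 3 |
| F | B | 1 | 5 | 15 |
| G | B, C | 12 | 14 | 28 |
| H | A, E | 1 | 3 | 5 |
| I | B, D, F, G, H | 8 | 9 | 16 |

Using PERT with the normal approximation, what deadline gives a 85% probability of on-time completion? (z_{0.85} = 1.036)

te_A = (6 + 4·8 + 16)/6 = 54/6 = 9; σ²_A = ((16−6)/6)² = 2.778
te_B = (10 + 4·13 + 16)/6 = 78/6 = 13; σ²_B = ((16−10)/6)² = 1.000
te_C = (13 + 4·14 + 15)/6 = 84/6 = 14; σ²_C = ((15−13)/6)² = 0.111
te_D = (2 + 4·3 + 10)/6 = 24/6 = 4; σ²_D = ((10−2)/6)² = 1.778
te_E = (1 + 4·2 + 3)/6 = 12/6 = 2; σ²_E = ((3−1)/6)² = 0.111
te_F = (1 + 4·5 + 15)/6 = 36/6 = 6; σ²_F = ((15−1)/6)² = 5.444
te_G = (12 + 4·14 + 28)/6 = 96/6 = 16; σ²_G = ((28−12)/6)² = 7.111
te_H = (1 + 4·3 + 5)/6 = 18/6 = 3; σ²_H = ((5−1)/6)² = 0.444
te_I = (8 + 4·9 + 16)/6 = 60/6 = 10; σ²_I = ((16−8)/6)² = 1.778

Forward pass:
ES_A = 0; EF_A = 9
ES_B = 9; EF_B = 9+13 = 22
ES_C = 9; EF_C = 9+14 = 23
ES_D = 9; EF_D = 9+4 = 13
ES_E = 23; EF_E = 23+2 = 25
ES_F = 22; EF_F = 22+6 = 28
ES_G = max(EF_B=22, EF_C=23) = 23; EF_G = 23+16 = 39
ES_H = max(EF_A=9, EF_E=25) = 25; EF_H = 25+3 = 28
ES_I = max(EF_B=22, EF_D=13, EF_F=28, EF_G=39, EF_H=28) = 39; EF_I = 39+10 = 49
Expected project duration μ = 49 weeks. Critical path: A → C → G → I.

Variance along critical path = 2.778 + 0.111 + 7.111 + 1.778 = 11.778; σ = 3.432 weeks.
D = μ + z·σ = 49 + 1.036·3.432 = 52.6 weeks

52.6 weeks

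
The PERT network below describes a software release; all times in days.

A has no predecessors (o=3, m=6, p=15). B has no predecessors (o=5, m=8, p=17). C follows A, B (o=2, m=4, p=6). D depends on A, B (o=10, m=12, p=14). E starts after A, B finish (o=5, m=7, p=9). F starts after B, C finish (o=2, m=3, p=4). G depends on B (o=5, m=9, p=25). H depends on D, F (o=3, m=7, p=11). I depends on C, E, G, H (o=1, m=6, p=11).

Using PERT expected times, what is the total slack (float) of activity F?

te_A = (3 + 4·6 + 15)/6 = 42/6 = 7
te_B = (5 + 4·8 + 17)/6 = 54/6 = 9
te_C = (2 + 4·4 + 6)/6 = 24/6 = 4
te_D = (10 + 4·12 + 14)/6 = 72/6 = 12
te_E = (5 + 4·7 + 9)/6 = 42/6 = 7
te_F = (2 + 4·3 + 4)/6 = 18/6 = 3
te_G = (5 + 4·9 + 25)/6 = 66/6 = 11
te_H = (3 + 4·7 + 11)/6 = 42/6 = 7
te_I = (1 + 4·6 + 11)/6 = 36/6 = 6

Forward pass:
ES_A = 0; EF_A = 7
ES_B = 0; EF_B = 9
ES_C = max(EF_A=7, EF_B=9) = 9; EF_C = 9+4 = 13
ES_D = max(EF_A=7, EF_B=9) = 9; EF_D = 9+12 = 21
ES_E = max(EF_A=7, EF_B=9) = 9; EF_E = 9+7 = 16
ES_F = max(EF_B=9, EF_C=13) = 13; EF_F = 13+3 = 16
ES_G = 9; EF_G = 9+11 = 20
ES_H = max(EF_D=21, EF_F=16) = 21; EF_H = 21+7 = 28
ES_I = max(EF_C=13, EF_E=16, EF_G=20, EF_H=28) = 28; EF_I = 28+6 = 34
Expected project duration μ = 34 days. Critical path: B → D → H → I.

Backward pass:
LF_I = 34; LS_I = 34−6 = 28
LF_H = LS_I = 28; LS_H = 28−7 = 21
LF_G = LS_I = 28; LS_G = 28−11 = 17
LF_F = LS_H = 21; LS_F = 21−3 = 18
LF_E = LS_I = 28; LS_E = 28−7 = 21
LF_D = LS_H = 21; LS_D = 21−12 = 9
LF_C = min(LS_F=18, LS_I=28) = 18; LS_C = 18−4 = 14
LF_B = min(LS_C=14, LS_D=9, LS_E=21, LS_F=18, LS_G=17) = 9; LS_B = 9−9 = 0
LF_A = min(LS_C=14, LS_D=9, LS_E=21) = 9; LS_A = 9−7 = 2
Slack_F = LS_F − ES_F = 18 − 13 = 5

5 days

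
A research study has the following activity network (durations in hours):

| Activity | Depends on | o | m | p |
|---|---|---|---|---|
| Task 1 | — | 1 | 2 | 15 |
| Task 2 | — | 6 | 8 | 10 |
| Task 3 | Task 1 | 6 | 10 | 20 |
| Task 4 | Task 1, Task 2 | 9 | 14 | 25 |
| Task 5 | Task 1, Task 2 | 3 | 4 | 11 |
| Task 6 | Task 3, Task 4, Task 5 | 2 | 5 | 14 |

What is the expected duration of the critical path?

te_Task 1 = (1 + 4·2 + 15)/6 = 24/6 = 4
te_Task 2 = (6 + 4·8 + 10)/6 = 48/6 = 8
te_Task 3 = (6 + 4·10 + 20)/6 = 66/6 = 11
te_Task 4 = (9 + 4·14 + 25)/6 = 90/6 = 15
te_Task 5 = (3 + 4·4 + 11)/6 = 30/6 = 5
te_Task 6 = (2 + 4·5 + 14)/6 = 36/6 = 6

Forward pass:
ES_Task 1 = 0; EF_Task 1 = 4
ES_Task 2 = 0; EF_Task 2 = 8
ES_Task 3 = 4; EF_Task 3 = 4+11 = 15
ES_Task 4 = max(EF_Task 1=4, EF_Task 2=8) = 8; EF_Task 4 = 8+15 = 23
ES_Task 5 = max(EF_Task 1=4, EF_Task 2=8) = 8; EF_Task 5 = 8+5 = 13
ES_Task 6 = max(EF_Task 3=15, EF_Task 4=23, EF_Task 5=13) = 23; EF_Task 6 = 23+6 = 29
Expected project duration μ = 29 hours. Critical path: Task 2 → Task 4 → Task 6.

29 hours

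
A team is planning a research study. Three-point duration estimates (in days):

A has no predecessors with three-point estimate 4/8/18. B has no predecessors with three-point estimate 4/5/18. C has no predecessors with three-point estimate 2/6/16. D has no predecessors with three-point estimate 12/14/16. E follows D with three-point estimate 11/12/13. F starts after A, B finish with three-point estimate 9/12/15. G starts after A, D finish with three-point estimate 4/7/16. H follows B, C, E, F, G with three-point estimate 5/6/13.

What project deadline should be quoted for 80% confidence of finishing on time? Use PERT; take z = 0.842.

34.3 days

te_A = (4 + 4·8 + 18)/6 = 54/6 = 9; σ²_A = ((18−4)/6)² = 5.444
te_B = (4 + 4·5 + 18)/6 = 42/6 = 7; σ²_B = ((18−4)/6)² = 5.444
te_C = (2 + 4·6 + 16)/6 = 42/6 = 7; σ²_C = ((16−2)/6)² = 5.444
te_D = (12 + 4·14 + 16)/6 = 84/6 = 14; σ²_D = ((16−12)/6)² = 0.444
te_E = (11 + 4·12 + 13)/6 = 72/6 = 12; σ²_E = ((13−11)/6)² = 0.111
te_F = (9 + 4·12 + 15)/6 = 72/6 = 12; σ²_F = ((15−9)/6)² = 1.000
te_G = (4 + 4·7 + 16)/6 = 48/6 = 8; σ²_G = ((16−4)/6)² = 4.000
te_H = (5 + 4·6 + 13)/6 = 42/6 = 7; σ²_H = ((13−5)/6)² = 1.778

Forward pass:
ES_A = 0; EF_A = 9
ES_B = 0; EF_B = 7
ES_C = 0; EF_C = 7
ES_D = 0; EF_D = 14
ES_E = 14; EF_E = 14+12 = 26
ES_F = max(EF_A=9, EF_B=7) = 9; EF_F = 9+12 = 21
ES_G = max(EF_A=9, EF_D=14) = 14; EF_G = 14+8 = 22
ES_H = max(EF_B=7, EF_C=7, EF_E=26, EF_F=21, EF_G=22) = 26; EF_H = 26+7 = 33
Expected project duration μ = 33 days. Critical path: D → E → H.

Variance along critical path = 0.444 + 0.111 + 1.778 = 2.333; σ = 1.528 days.
D = μ + z·σ = 33 + 0.842·1.528 = 34.3 days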